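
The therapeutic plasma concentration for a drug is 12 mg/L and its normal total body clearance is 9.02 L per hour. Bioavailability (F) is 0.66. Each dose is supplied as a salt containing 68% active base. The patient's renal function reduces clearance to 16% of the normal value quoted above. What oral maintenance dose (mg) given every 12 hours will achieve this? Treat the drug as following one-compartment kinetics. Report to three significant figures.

Patient clearance = 0.16 × 9.020 = 1.443 L/h
D = CL × Css × τ / F / S = 1.443 × 12 × 12 / 0.66 / 0.68 = 463.0 mg

463 mg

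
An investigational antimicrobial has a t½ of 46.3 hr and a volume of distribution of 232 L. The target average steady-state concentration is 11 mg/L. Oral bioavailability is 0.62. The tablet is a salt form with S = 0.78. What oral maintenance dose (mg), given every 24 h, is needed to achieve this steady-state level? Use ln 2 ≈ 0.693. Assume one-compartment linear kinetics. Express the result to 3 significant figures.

1900 mg

CL = 0.693 × Vd / t½ = 0.693 × 232.0 / 46.3 = 3.472 L/h
D = CL × Css × τ / F / S = 3.472 × 11 × 24 / 0.62 / 0.78 = 1895 mg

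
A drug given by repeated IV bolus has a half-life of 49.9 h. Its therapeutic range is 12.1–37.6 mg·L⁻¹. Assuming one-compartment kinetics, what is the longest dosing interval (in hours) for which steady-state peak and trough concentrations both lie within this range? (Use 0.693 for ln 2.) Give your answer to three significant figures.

k = 0.693 / t½ = 0.693 / 49.9 = 0.01389 h⁻¹
Between IV bolus doses, concentration decays as C = C₀·e^(−kτ), so C_peak/C_trough = e^(kτ).
τ_max = ln(C_peak/C_trough) / k = ln(37.6/12.1) / 0.01389 = 1.134 / 0.01389 = 81.64 h

81.6 h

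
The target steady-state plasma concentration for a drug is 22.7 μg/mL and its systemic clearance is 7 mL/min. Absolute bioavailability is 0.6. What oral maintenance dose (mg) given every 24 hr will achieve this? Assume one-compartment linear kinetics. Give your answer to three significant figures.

CL = 7 mL/min × 60/1000 = 0.4200 L/h
At steady state, dose per interval replaces the amount cleared in that interval: F·D/τ = CL·Css.
D = CL × Css × τ / F = 0.4200 × 22.7 × 24 / 0.6 = 381.4 mg

381 mg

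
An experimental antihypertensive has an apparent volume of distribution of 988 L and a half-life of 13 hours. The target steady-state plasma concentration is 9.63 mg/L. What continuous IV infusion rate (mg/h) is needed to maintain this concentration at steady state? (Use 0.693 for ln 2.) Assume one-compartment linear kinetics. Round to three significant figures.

k = 0.693/13 = 0.05331 h⁻¹, so CL = k·Vd = 0.05331 × 988.0 = 52.67 L/h
Infusion rate = CL × Css = 52.67 × 9.63 = 507.2 mg/h

507 mg/h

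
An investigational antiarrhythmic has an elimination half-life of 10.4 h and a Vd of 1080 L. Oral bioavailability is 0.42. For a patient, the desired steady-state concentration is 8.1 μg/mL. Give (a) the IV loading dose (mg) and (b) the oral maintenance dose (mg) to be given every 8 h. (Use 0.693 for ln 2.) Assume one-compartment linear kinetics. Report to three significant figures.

(a) 8750 mg; (b) 11100 mg

LD = Vd × C = 1080 × 8.1 = 8748 mg
CL = 0.693 × Vd / t½ = 0.693 × 1080 / 10.4 = 71.97 L/h
D = CL × Css × τ / F = 71.97 × 8.1 × 8 / 0.42 = 11100 mg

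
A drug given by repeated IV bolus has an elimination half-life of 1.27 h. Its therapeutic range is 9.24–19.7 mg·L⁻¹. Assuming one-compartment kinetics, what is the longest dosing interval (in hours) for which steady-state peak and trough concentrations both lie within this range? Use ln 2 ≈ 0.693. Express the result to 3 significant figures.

1.39 h

k = 0.693 / t½ = 0.693 / 1.27 = 0.5457 h⁻¹
Between IV bolus doses, concentration decays as C = C₀·e^(−kτ), so C_peak/C_trough = e^(kτ).
τ_max = ln(C_peak/C_trough) / k = ln(19.7/9.24) / 0.5457 = 0.7571 / 0.5457 = 1.387 h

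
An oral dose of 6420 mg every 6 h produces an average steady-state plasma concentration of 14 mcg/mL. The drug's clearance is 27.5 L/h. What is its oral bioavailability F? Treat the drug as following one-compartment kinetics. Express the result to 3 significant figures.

F·D/τ = CL·Css at steady state → F = CL·Css·τ / D.
F = 27.5 × 14 × 6 / 6420 = 0.360

0.360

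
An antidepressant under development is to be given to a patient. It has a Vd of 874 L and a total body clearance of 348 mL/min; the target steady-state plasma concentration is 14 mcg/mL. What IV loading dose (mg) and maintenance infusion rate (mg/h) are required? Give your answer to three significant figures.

(a) 12200 mg; (b) 292 mg/h

LD = Vd · C_target = 874.0 × 14 = 12240 mg
Convert clearance: 348 mL/min × 60 min/h ÷ 1000 mL/L = 20.88 L/h
Infusion rate = 20.88 L/h × 14 mg/L = 292.3 mg/h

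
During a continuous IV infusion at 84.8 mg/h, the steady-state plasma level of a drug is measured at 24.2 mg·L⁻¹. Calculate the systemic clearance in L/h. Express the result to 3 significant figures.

At steady state, infusion rate = CL × Css, so CL = rate / Css.
CL = 84.8 / 24.2 = 3.504 L/h

3.50 L/h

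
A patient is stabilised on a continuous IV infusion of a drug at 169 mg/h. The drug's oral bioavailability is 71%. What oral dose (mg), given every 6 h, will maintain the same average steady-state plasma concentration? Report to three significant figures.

1430 mg

To maintain the same Css, the systemic dosing rate must be unchanged: F·D/τ = infusion rate.
D = rate × τ / F = 169 × 6 / 0.71 = 1428 mg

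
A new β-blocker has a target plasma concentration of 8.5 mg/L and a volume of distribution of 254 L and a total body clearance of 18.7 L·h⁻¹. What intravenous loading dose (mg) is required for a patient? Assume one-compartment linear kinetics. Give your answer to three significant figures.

2160 mg

The loading dose fills Vd to the target concentration.
LD = Vd × C = 254.0 × 8.500 = 2159 mg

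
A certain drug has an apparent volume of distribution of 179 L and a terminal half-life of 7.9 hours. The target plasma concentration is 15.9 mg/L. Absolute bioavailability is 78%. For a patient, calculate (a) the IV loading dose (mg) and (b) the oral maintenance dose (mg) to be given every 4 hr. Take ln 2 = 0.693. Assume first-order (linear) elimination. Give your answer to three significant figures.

LD = Vd × C = 179.0 × 15.9 = 2846 mg
CL = 0.693 × Vd / t½ = 0.693 × 179.0 / 7.9 = 15.70 L/h
D = CL × Css × τ / F = 15.70 × 15.9 × 4 / 0.78 = 1280 mg

(a) 2850 mg; (b) 1280 mg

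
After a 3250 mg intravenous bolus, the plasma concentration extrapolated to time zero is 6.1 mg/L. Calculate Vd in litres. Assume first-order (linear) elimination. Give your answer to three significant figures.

533 L

Immediately after an IV bolus, C₀ = Dose / Vd, so Vd = Dose / C₀.
Vd = 3250 / 6.1 = 532.8 L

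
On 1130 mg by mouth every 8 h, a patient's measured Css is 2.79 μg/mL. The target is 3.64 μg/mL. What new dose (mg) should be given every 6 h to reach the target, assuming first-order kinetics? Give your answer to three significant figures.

1110 mg

For first-order elimination, Css ∝ F·D/(CL·τ); F and CL are unchanged, so Css ∝ D/τ.
D₂ = D₁ × (Css,target / Css,current) × (τ₂/τ₁) = 1130 × (3.64/2.79) × (6/8) = 1106 mg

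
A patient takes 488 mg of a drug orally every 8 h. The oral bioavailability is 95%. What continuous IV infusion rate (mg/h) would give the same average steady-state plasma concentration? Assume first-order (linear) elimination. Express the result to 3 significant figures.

Equivalent systemic input: infusion rate = F·D/τ.
Rate = 0.95 × 488 / 8 = 57.95 mg/h

58.0 mg/h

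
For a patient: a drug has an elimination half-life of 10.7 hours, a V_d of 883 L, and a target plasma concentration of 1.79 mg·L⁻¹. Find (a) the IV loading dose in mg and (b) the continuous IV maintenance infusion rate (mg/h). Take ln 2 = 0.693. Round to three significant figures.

(a) 1580 mg; (b) 102 mg/h

LD = Vd × C = 883.0 × 1.79 = 1581 mg
CL = 0.693 × Vd / t½ = 0.693 × 883.0 / 10.7 = 57.19 L/h
Infusion rate = CL × Css = 57.19 × 1.79 = 102.4 mg/h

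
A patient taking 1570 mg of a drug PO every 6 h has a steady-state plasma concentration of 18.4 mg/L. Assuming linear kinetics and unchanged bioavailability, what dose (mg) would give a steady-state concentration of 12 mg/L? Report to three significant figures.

1020 mg

For first-order elimination, Css ∝ F·D/(CL·τ); F and CL are unchanged, so Css ∝ D/τ.
D₂ = D₁ × (Css,target / Css,current) = 1570 × 12/18.4 = 1024 mg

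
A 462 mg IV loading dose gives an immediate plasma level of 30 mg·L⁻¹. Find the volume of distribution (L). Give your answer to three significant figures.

Immediately after an IV bolus, C₀ = Dose / Vd, so Vd = Dose / C₀.
Vd = 462 / 30 = 15.40 L

15.4 L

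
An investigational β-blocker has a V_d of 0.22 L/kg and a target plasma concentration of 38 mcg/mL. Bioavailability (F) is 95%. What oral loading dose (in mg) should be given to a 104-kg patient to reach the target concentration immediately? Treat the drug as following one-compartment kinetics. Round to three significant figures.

Vd = 0.22 L/kg × 104 kg = 22.88 L
The loading dose fills Vd to the target concentration.
LD = Vd × C / F = 22.88 × 38.00 / 0.95 = 915.2 mg

915 mg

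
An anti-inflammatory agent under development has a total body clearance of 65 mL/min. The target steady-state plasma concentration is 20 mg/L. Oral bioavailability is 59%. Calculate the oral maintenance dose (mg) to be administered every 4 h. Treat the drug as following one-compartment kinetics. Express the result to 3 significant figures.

CL = 65 mL/min × 60/1000 = 3.900 L/h
D = CL × Css × τ / F = 3.900 × 20 × 4 / 0.59 = 528.8 mg

529 mg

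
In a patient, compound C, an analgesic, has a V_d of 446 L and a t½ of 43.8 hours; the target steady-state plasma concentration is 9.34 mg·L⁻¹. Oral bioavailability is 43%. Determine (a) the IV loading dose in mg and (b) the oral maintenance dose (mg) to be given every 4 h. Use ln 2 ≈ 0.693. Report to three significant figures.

LD = Vd × C = 446.0 × 9.34 = 4166 mg
CL = 0.693 × Vd / t½ = 0.693 × 446.0 / 43.8 = 7.057 L/h
D = CL × Css × τ / F = 7.057 × 9.34 × 4 / 0.43 = 613.1 mg

(a) 4170 mg; (b) 613 mg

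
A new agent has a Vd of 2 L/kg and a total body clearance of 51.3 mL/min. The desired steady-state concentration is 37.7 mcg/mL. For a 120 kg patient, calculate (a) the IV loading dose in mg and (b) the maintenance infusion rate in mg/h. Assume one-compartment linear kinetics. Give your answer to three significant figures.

(a) 9050 mg; (b) 116 mg/h

Total Vd = 2 × 120 = 240.0 L
Loading dose = Vd × C = 240.0 × 37.7 = 9048 mg
CL = 51.3 mL/min = 51.3 × 0.06 = 3.078 L/h
Infusion rate = 3.078 L/h × 37.7 mg/L = 116.0 mg/h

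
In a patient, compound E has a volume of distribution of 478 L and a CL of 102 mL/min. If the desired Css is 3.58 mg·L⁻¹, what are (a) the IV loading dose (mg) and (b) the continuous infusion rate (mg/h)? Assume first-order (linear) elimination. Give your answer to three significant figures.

(a) 1710 mg; (b) 21.9 mg/h

Loading dose = Vd × C = 478.0 × 3.58 = 1711 mg
Convert clearance: 102 mL/min × 60 min/h ÷ 1000 mL/L = 6.120 L/h
Infusion rate = 6.120 L/h × 3.58 mg/L = 21.91 mg/h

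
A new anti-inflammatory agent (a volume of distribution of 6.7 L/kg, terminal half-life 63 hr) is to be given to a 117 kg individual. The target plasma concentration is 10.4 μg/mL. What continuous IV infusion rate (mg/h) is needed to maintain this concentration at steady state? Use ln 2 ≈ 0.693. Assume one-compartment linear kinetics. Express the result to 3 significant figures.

Vd(total) = 117 kg × 6.7 L/kg = 783.9 L
CL = 0.693 × Vd / t½ = 0.693 × 783.9 / 63 = 8.623 L/h
Infusion rate = CL × Css = 8.623 × 10.4 = 89.68 mg/h

89.7 mg/h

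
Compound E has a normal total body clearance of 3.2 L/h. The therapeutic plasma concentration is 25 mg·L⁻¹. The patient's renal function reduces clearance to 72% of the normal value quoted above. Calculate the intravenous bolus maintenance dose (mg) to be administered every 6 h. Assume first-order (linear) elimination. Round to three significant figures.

346 mg

Patient clearance = 0.72 × 3.200 = 2.304 L/h
D = CL × Css × τ = 2.304 × 25 × 6 = 345.6 mg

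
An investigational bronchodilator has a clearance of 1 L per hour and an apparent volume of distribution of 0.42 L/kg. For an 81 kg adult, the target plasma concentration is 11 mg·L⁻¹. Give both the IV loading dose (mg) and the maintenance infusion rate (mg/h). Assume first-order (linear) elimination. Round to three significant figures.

Total Vd = 0.42 × 81 = 34.02 L
Loading: fill Vd to C_target → 34.02 L × 11 mg/L = 374.2 mg
Maintenance: replace elimination → rate = CL × Css = 1.000 × 11 = 11.00 mg/h

(a) 374 mg; (b) 11.0 mg/h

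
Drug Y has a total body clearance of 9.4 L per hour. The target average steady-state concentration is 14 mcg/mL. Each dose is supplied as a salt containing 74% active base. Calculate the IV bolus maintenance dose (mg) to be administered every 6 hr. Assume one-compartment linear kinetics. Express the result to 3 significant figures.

At steady state, dose per interval replaces the amount cleared in that interval: S·D/τ = CL·Css.
D = CL × Css × τ / S = 9.400 × 14 × 6 / 0.74 = 1067 mg

1070 mg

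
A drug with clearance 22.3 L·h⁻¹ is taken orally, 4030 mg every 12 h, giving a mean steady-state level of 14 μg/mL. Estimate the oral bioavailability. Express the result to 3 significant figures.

0.930

F·D/τ = CL·Css at steady state → F = CL·Css·τ / D.
F = 22.3 × 14 × 12 / 4030 = 0.930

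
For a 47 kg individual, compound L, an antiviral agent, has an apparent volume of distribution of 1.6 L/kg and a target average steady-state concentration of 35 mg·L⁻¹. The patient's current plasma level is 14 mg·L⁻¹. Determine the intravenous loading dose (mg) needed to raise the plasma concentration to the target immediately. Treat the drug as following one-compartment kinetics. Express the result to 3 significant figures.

Total Vd = 1.6 × 47 = 75.20 L
The loading dose fills Vd to the target concentration.
Concentration deficit ΔC = 35 − 14 = 21.00 mg/L
LD = Vd × ΔC = 75.20 × 21.00 = 1579 mg

1580 mg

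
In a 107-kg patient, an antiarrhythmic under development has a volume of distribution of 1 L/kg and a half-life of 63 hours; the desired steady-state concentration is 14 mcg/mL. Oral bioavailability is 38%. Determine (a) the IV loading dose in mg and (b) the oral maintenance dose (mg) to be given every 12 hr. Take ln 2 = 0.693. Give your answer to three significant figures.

(a) 1500 mg; (b) 520 mg

Total Vd = 1 × 107 = 107.0 L
LD = Vd × C = 107.0 × 14 = 1498 mg
CL = 0.693 × Vd / t½ = 0.693 × 107.0 / 63 = 1.177 L/h
D = CL × Css × τ / F = 1.177 × 14 × 12 / 0.38 = 520.4 mg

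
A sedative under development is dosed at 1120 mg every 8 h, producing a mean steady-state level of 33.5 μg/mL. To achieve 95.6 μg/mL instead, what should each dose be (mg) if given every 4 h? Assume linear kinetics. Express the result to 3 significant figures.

1600 mg

With linear kinetics, Css is proportional to dose rate (D/τ) at fixed clearance.
D₂ = D₁ × (Css,target / Css,current) × (τ₂/τ₁) = 1120 × (95.6/33.5) × (4/8) = 1598 mg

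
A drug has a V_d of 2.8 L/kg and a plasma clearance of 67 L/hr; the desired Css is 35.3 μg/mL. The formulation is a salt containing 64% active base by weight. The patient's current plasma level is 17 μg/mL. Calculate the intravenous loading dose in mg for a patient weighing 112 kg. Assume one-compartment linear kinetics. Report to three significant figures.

Vd = 2.8 L/kg × 112 kg = 313.6 L
Concentration deficit ΔC = 35.3 − 17 = 18.30 mg/L
LD = Vd × ΔC / S = 313.6 × 18.30 / 0.64 = 8967 mg

8970 mg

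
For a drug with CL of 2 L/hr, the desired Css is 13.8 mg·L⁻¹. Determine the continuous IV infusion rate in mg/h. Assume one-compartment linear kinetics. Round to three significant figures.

At steady state, infusion rate equals elimination rate: rate in = CL × Css.
R₀ = 2.000 × 13.8 = 27.60 mg/h

27.6 mg/h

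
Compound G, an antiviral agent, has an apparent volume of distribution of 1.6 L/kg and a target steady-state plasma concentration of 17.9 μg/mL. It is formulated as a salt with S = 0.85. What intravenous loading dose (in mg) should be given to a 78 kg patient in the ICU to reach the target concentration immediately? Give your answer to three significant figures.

Total Vd = 1.6 × 78 = 124.8 L
LD = Vd × C / S = 124.8 × 17.90 / 0.85 = 2628 mg

2630 mg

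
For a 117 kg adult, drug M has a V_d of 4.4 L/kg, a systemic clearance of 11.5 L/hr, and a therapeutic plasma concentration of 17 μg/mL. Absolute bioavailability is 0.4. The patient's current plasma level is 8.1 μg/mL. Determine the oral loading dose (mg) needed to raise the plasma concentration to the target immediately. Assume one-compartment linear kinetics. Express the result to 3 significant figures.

Vd(total) = 117 kg × 4.4 L/kg = 514.8 L
LD is governed by Vd — clearance does not enter the loading-dose calculation.
Concentration deficit ΔC = 17 − 8.1 = 8.900 mg/L
LD = Vd × ΔC / F = 514.8 × 8.900 / 0.4 = 11450 mg

11500 mg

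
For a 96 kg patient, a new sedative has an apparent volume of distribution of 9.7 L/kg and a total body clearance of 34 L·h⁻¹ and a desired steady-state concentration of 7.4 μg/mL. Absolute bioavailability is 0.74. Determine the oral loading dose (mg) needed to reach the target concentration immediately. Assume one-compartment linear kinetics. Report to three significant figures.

Total Vd = 9.7 × 96 = 931.2 L
LD = Vd × C / F = 931.2 × 7.400 / 0.74 = 9312 mg

9310 mg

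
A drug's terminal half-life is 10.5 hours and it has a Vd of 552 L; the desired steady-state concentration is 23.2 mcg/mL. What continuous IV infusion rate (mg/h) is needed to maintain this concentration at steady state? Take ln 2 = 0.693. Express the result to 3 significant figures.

CL = 0.693 × Vd / t½ = 0.693 × 552.0 / 10.5 = 36.43 L/h
Infusion rate = CL × Css = 36.43 × 23.2 = 845.2 mg/h

845 mg/h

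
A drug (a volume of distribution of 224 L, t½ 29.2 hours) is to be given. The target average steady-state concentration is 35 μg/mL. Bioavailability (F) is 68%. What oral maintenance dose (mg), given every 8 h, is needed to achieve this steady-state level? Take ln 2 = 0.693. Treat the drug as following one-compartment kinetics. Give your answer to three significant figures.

2190 mg

CL = 0.693 × Vd / t½ = 0.693 × 224.0 / 29.2 = 5.316 L/h
D = CL × Css × τ / F = 5.316 × 35 × 8 / 0.68 = 2189 mg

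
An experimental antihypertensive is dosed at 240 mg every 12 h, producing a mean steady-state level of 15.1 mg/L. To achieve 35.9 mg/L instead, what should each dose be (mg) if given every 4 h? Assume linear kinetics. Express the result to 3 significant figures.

190 mg

For first-order elimination, Css ∝ F·D/(CL·τ); F and CL are unchanged, so Css ∝ D/τ.
D₂ = D₁ × (Css,target / Css,current) × (τ₂/τ₁) = 240 × (35.9/15.1) × (4/12) = 190.2 mg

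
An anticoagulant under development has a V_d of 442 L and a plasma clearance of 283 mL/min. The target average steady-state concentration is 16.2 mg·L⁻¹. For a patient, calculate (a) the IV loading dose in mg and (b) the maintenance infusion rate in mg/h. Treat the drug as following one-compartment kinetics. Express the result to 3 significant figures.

(a) 7160 mg; (b) 275 mg/h

LD = Vd · C_target = 442.0 × 16.2 = 7160 mg
Convert clearance: 283 mL/min × 60 min/h ÷ 1000 mL/L = 16.98 L/h
Maintenance: replace elimination → rate = CL × Css = 16.98 × 16.2 = 275.1 mg/h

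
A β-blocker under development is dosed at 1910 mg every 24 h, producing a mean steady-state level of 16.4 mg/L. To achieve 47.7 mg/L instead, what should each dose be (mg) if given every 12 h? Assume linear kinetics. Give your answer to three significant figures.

With linear kinetics, Css is proportional to dose rate (D/τ) at fixed clearance.
D₂ = D₁ × (Css,target / Css,current) × (τ₂/τ₁) = 1910 × (47.7/16.4) × (12/24) = 2778 mg

2780 mg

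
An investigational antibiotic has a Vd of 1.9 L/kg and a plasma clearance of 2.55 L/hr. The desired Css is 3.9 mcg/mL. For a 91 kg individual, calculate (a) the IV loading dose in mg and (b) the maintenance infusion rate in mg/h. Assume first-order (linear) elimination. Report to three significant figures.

Total Vd = 1.9 × 91 = 172.9 L
Loading: fill Vd to C_target → 172.9 L × 3.9 mg/L = 674.3 mg
Infusion rate = 2.550 L/h × 3.9 mg/L = 9.945 mg/h

(a) 674 mg; (b) 9.95 mg/h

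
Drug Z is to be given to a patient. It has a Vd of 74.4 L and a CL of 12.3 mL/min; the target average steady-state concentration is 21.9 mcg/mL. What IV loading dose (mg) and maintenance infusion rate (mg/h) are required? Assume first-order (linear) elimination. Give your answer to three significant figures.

LD = Vd · C_target = 74.40 × 21.9 = 1629 mg
Convert clearance: 12.3 mL/min × 60 min/h ÷ 1000 mL/L = 0.7380 L/h
Maintenance infusion rate = CL × Css = 0.7380 × 21.9 = 16.16 mg/h

(a) 1630 mg; (b) 16.2 mg/h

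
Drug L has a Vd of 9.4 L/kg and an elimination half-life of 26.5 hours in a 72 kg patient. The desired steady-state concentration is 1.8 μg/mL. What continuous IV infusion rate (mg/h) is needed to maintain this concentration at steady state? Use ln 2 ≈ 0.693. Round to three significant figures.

31.9 mg/h

Vd = 9.4 L/kg × 72 kg = 676.8 L
CL = ln 2 · Vd / t½ = 0.693 × 676.8 / 26.5 = 17.70 L/h
Infusion rate = CL × Css = 17.70 × 1.8 = 31.86 mg/h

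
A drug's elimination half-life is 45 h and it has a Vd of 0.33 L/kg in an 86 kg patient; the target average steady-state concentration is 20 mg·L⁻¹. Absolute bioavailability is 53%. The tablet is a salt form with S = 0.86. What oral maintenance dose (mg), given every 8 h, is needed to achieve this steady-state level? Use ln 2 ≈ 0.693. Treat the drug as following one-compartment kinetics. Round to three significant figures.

Total Vd = 0.33 × 86 = 28.38 L
CL = ln 2 · Vd / t½ = 0.693 × 28.38 / 45 = 0.4371 L/h
D = CL × Css × τ / F / S = 0.4371 × 20 × 8 / 0.53 / 0.86 = 153.4 mg

153 mg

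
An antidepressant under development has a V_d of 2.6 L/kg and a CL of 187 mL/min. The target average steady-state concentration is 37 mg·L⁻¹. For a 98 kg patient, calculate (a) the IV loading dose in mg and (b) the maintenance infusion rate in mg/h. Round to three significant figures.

(a) 9430 mg; (b) 415 mg/h

Vd = 2.6 L/kg × 98 kg = 254.8 L
Loading dose = Vd × C = 254.8 × 37 = 9428 mg
CL = 187 mL/min = 187 × 0.06 = 11.22 L/h
Infusion rate = 11.22 L/h × 37 mg/L = 415.1 mg/h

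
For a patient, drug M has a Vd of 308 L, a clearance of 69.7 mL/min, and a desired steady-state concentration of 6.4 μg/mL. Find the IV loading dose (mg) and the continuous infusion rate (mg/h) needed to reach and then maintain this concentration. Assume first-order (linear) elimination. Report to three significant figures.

Loading dose = Vd × C = 308.0 × 6.4 = 1971 mg
CL = 69.7 mL/min × 60/1000 = 4.182 L/h
Infusion rate = 4.182 L/h × 6.4 mg/L = 26.76 mg/h

(a) 1970 mg; (b) 26.8 mg/h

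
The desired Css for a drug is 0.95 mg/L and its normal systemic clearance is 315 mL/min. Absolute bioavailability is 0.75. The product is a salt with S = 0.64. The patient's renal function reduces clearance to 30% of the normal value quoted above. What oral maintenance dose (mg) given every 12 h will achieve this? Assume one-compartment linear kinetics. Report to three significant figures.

CL = 315 mL/min × 60/1000 = 18.90 L/h
Patient clearance = 0.3 × 18.90 = 5.670 L/h
At steady state, dose per interval replaces the amount cleared in that interval: F·S·D/τ = CL·Css.
D = CL × Css × τ / F / S = 5.670 × 0.95 × 12 / 0.75 / 0.64 = 134.7 mg

135 mg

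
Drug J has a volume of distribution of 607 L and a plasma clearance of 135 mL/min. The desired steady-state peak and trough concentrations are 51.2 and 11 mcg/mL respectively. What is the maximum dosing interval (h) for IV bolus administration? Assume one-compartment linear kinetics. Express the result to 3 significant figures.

Convert clearance: 135 mL/min × 60 min/h ÷ 1000 mL/L = 8.100 L/h
k = CL / Vd = 8.100 / 607.0 = 0.01334 h⁻¹
Between IV bolus doses, concentration decays as C = C₀·e^(−kτ), so C_peak/C_trough = e^(kτ).
τ_max = ln(C_peak/C_trough) / k = ln(51.2/11) / 0.01334 = 1.538 / 0.01334 = 115.3 h

115 h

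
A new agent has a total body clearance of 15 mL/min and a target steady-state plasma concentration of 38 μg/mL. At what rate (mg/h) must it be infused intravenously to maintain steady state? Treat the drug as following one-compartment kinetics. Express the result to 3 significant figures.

34.2 mg/h

CL = 15 mL/min = 15 × 0.06 = 0.9000 L/h
At steady state, infusion rate equals elimination rate: rate in = CL × Css.
Infusion rate = CL · Css = 0.9000 L/h × 38 mg/L = 34.20 mg/h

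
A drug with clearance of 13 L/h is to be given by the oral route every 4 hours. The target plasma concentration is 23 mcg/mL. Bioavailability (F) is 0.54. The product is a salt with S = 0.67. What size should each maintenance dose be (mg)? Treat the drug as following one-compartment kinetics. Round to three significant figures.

D = CL × Css × τ / F / S = 13.00 × 23 × 4 / 0.54 / 0.67 = 3306 mg

3310 mg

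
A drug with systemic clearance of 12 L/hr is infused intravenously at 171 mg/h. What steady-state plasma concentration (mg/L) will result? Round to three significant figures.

14.3 mg/L

Css = rate / CL = 171 / 12.00 = 14.25 mg/L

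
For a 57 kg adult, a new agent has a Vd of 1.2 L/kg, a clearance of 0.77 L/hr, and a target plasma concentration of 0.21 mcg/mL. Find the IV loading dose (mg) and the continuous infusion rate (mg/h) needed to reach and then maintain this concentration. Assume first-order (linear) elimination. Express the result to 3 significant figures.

(a) 14.4 mg; (b) 0.162 mg/h

Total Vd = 1.2 × 57 = 68.40 L
LD = Vd · C_target = 68.40 × 0.21 = 14.36 mg
Maintenance: replace elimination → rate = CL × Css = 0.7700 × 0.21 = 0.1617 mg/h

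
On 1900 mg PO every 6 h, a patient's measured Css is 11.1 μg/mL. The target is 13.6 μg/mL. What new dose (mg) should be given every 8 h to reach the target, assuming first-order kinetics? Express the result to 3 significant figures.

For first-order elimination, Css ∝ F·D/(CL·τ); F and CL are unchanged, so Css ∝ D/τ.
D₂ = D₁ × (Css,target / Css,current) × (τ₂/τ₁) = 1900 × (13.6/11.1) × (8/6) = 3104 mg

3100 mg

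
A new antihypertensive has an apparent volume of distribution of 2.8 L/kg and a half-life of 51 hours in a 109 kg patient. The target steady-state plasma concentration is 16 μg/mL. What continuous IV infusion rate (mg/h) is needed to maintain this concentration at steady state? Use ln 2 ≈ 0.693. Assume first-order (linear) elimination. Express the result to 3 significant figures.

Total Vd = 2.8 × 109 = 305.2 L
k = 0.693/51 = 0.01359 h⁻¹, so CL = k·Vd = 0.01359 × 305.2 = 4.148 L/h
Infusion rate = CL × Css = 4.148 × 16 = 66.37 mg/h

66.4 mg/h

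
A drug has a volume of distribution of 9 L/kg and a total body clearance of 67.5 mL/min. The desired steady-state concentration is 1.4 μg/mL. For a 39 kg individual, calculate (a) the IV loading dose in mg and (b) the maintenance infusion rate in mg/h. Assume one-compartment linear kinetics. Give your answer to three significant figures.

Vd = 9 L/kg × 39 kg = 351.0 L
Loading: fill Vd to C_target → 351.0 L × 1.4 mg/L = 491.4 mg
CL = 67.5 mL/min × 60/1000 = 4.050 L/h
Maintenance infusion rate = CL × Css = 4.050 × 1.4 = 5.670 mg/h

(a) 491 mg; (b) 5.67 mg/h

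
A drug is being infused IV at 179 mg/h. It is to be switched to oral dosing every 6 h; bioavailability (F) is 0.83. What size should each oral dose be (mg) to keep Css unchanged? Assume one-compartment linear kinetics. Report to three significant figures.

1290 mg

To maintain the same Css, the systemic dosing rate must be unchanged: F·D/τ = infusion rate.
D = rate × τ / F = 179 × 6 / 0.83 = 1294 mg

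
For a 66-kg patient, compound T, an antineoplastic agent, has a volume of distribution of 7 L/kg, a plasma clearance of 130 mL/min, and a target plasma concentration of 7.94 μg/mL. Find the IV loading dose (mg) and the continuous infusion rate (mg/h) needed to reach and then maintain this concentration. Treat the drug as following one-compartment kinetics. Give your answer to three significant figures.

Total Vd = 7 × 66 = 462.0 L
Loading: fill Vd to C_target → 462.0 L × 7.94 mg/L = 3668 mg
CL = 130 mL/min × 60/1000 = 7.800 L/h
Maintenance: replace elimination → rate = CL × Css = 7.800 × 7.94 = 61.93 mg/h

(a) 3670 mg; (b) 61.9 mg/h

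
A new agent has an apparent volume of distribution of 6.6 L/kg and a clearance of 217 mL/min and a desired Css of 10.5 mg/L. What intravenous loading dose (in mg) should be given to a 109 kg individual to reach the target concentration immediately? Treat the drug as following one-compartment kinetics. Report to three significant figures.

Vd = 6.6 L/kg × 109 kg = 719.4 L
LD = Vd × C = 719.4 × 10.50 = 7554 mg

7550 mg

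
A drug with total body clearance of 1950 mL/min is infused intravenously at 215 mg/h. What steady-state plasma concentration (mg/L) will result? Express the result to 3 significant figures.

1.84 mg/L

Convert clearance: 1950 mL/min × 60 min/h ÷ 1000 mL/L = 117.0 L/h
Css = rate / CL = 215 / 117.0 = 1.838 mg/L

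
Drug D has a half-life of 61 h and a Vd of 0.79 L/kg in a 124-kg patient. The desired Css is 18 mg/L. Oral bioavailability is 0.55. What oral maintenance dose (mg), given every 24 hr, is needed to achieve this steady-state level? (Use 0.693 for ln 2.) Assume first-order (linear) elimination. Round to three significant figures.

Vd(total) = 124 kg × 0.79 L/kg = 97.96 L
k = 0.693/61 = 0.01136 h⁻¹, so CL = k·Vd = 0.01136 × 97.96 = 1.113 L/h
D = CL × Css × τ / F = 1.113 × 18 × 24 / 0.55 = 874.2 mg

874 mg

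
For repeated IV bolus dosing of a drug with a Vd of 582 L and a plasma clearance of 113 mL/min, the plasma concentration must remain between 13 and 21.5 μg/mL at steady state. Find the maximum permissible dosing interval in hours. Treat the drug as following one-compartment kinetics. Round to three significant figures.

CL = 113 mL/min × 60/1000 = 6.780 L/h
k = CL / Vd = 6.780 / 582.0 = 0.01165 h⁻¹
Between IV bolus doses, concentration decays as C = C₀·e^(−kτ), so C_peak/C_trough = e^(kτ).
τ_max = ln(C_peak/C_trough) / k = ln(21.5/13) / 0.01165 = 0.5031 / 0.01165 = 43.18 h

43.2 h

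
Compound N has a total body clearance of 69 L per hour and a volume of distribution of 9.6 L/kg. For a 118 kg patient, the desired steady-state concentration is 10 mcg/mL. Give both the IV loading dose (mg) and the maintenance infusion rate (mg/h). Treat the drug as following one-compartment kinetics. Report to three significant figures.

(a) 11300 mg; (b) 690 mg/h

Vd = 9.6 L/kg × 118 kg = 1133 L
Loading: fill Vd to C_target → 1133 L × 10 mg/L = 11330 mg
Infusion rate = 69.00 L/h × 10 mg/L = 690.0 mg/h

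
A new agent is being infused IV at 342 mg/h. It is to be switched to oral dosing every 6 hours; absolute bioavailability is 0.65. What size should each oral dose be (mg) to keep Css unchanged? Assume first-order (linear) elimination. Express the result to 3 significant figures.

To maintain the same Css, the systemic dosing rate must be unchanged: F·D/τ = infusion rate.
D = rate × τ / F = 342 × 6 / 0.65 = 3157 mg

3160 mg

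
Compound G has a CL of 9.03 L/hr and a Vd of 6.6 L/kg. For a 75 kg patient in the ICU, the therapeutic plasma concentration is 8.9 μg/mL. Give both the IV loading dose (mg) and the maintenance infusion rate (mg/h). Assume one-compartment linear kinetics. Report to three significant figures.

(a) 4410 mg; (b) 80.4 mg/h

Vd(total) = 75 kg × 6.6 L/kg = 495.0 L
Loading dose = Vd × C = 495.0 × 8.9 = 4406 mg
Maintenance: replace elimination → rate = CL × Css = 9.030 × 8.9 = 80.37 mg/h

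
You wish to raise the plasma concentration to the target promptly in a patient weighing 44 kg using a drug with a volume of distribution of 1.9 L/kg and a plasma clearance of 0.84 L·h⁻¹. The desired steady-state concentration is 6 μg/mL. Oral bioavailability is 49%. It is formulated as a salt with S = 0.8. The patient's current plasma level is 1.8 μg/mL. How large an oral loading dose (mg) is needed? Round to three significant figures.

Vd = 1.9 L/kg × 44 kg = 83.60 L
Concentration deficit ΔC = 6 − 1.8 = 4.200 mg/L
LD = Vd × ΔC / F / S = 83.60 × 4.200 / 0.49 / 0.8 = 895.7 mg

896 mg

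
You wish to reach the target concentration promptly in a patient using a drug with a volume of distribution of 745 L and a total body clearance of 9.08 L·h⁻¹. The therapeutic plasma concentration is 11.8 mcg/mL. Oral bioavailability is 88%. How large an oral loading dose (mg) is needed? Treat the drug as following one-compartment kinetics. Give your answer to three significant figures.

9990 mg

LD = Vd × C / F = 745.0 × 11.80 / 0.88 = 9990 mg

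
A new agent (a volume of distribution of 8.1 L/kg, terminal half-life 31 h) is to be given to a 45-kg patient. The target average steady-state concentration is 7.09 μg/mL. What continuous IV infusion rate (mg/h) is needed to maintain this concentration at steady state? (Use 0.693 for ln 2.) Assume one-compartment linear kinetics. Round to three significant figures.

57.8 mg/h

Vd = 8.1 L/kg × 45 kg = 364.5 L
k = 0.693/31 = 0.02235 h⁻¹, so CL = k·Vd = 0.02235 × 364.5 = 8.147 L/h
Infusion rate = CL × Css = 8.147 × 7.09 = 57.76 mg/h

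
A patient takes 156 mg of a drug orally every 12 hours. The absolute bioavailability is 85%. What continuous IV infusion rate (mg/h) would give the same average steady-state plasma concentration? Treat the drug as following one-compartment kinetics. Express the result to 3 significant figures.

11.1 mg/h

Equivalent systemic input: infusion rate = F·D/τ.
Rate = 0.85 × 156 / 12 = 11.05 mg/h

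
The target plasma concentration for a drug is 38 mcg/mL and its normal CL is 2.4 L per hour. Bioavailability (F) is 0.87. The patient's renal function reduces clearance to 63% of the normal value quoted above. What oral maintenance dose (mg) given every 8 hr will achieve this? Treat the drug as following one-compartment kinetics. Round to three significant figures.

528 mg

Patient clearance = 0.63 × 2.400 = 1.512 L/h
D = CL × Css × τ / F = 1.512 × 38 × 8 / 0.87 = 528.3 mg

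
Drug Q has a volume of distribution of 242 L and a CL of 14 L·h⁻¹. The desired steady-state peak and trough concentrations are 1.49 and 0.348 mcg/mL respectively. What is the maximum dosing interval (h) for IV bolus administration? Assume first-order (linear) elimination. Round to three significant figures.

k = CL / Vd = 14.00 / 242.0 = 0.05785 h⁻¹
Between IV bolus doses, concentration decays as C = C₀·e^(−kτ), so C_peak/C_trough = e^(kτ).
τ_max = ln(C_peak/C_trough) / k = ln(1.49/0.348) / 0.05785 = 1.454 / 0.05785 = 25.13 h

25.1 h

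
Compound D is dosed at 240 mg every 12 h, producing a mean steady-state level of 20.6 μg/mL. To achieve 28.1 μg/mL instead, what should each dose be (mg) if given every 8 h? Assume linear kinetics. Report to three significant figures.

218 mg

For first-order elimination, Css ∝ F·D/(CL·τ); F and CL are unchanged, so Css ∝ D/τ.
D₂ = D₁ × (Css,target / Css,current) × (τ₂/τ₁) = 240 × (28.1/20.6) × (8/12) = 218.3 mg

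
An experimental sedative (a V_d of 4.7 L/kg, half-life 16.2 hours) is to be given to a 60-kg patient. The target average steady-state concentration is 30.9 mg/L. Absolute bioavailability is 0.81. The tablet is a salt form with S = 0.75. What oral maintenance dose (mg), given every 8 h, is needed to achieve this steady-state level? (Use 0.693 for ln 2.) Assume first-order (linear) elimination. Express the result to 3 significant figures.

4910 mg

Total Vd = 4.7 × 60 = 282.0 L
CL = 0.693 × Vd / t½ = 0.693 × 282.0 / 16.2 = 12.06 L/h
D = CL × Css × τ / F / S = 12.06 × 30.9 × 8 / 0.81 / 0.75 = 4907 mg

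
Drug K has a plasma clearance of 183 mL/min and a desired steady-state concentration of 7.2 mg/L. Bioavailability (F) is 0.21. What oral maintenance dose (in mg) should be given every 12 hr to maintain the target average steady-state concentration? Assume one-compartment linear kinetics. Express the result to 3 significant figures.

CL = 183 mL/min = 183 × 0.06 = 10.98 L/h
D = CL × Css × τ / F = 10.98 × 7.2 × 12 / 0.21 = 4517 mg

4520 mg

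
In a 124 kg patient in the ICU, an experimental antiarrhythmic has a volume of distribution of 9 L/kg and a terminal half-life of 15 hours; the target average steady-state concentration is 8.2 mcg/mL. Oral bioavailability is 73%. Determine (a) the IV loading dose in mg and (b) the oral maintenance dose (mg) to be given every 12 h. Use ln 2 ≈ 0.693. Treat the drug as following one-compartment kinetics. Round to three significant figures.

(a) 9150 mg; (b) 6950 mg

Total Vd = 9 × 124 = 1116 L
LD = Vd × C = 1116 × 8.2 = 9151 mg
CL = 0.693 × Vd / t½ = 0.693 × 1116 / 15 = 51.56 L/h
D = CL × Css × τ / F = 51.56 × 8.2 × 12 / 0.73 = 6950 mg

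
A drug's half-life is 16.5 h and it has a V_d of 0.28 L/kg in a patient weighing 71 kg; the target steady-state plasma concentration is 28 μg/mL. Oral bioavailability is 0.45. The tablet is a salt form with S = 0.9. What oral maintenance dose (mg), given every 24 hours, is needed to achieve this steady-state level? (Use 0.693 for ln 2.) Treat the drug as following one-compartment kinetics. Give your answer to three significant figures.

Vd(total) = 71 kg × 0.28 L/kg = 19.88 L
CL = 0.693 × Vd / t½ = 0.693 × 19.88 / 16.5 = 0.8350 L/h
D = CL × Css × τ / F / S = 0.8350 × 28 × 24 / 0.45 / 0.9 = 1385 mg

1390 mg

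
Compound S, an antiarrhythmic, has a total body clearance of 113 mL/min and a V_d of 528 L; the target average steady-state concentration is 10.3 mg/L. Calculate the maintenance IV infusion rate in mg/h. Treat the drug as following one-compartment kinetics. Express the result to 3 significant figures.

69.8 mg/h

CL = 113 mL/min × 60/1000 = 6.780 L/h
Maintenance depends on clearance, not Vd — rate in must match rate out.
R₀ = 6.780 × 10.3 = 69.83 mg/h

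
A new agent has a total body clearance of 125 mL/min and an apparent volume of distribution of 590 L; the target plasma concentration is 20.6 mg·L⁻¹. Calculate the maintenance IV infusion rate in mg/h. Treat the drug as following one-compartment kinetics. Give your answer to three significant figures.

155 mg/h

CL = 125 mL/min = 125 × 0.06 = 7.500 L/h
Maintenance depends on clearance, not Vd — rate in must match rate out.
Rate = CL × Css = 7.500 × 20.6 = 154.5 mg/h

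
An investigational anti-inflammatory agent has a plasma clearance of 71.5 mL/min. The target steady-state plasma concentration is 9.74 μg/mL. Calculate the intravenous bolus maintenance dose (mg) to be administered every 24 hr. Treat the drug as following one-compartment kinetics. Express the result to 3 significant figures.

1000 mg

Convert clearance: 71.5 mL/min × 60 min/h ÷ 1000 mL/L = 4.290 L/h
D = CL × Css × τ = 4.290 × 9.74 × 24 = 1003 mg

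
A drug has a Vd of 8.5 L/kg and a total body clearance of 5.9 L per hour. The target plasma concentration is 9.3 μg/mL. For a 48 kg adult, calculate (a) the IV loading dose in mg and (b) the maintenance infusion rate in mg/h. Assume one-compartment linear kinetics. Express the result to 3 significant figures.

Vd = 8.5 L/kg × 48 kg = 408.0 L
Loading: fill Vd to C_target → 408.0 L × 9.3 mg/L = 3794 mg
Maintenance: replace elimination → rate = CL × Css = 5.900 × 9.3 = 54.87 mg/h

(a) 3790 mg; (b) 54.9 mg/h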